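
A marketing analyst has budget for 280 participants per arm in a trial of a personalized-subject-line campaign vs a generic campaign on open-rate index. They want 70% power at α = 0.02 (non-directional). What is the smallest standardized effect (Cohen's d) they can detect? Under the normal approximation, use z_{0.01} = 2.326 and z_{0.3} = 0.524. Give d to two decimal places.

For two independent groups of n = 280 each: d_min = (z_{α/2} + z_β)·√(2/n).
z-sum = 2.326 + 0.524 = 2.850.
d_min = 2.850 × √(2/280) = 2.850 × 0.0845 = 0.241.

d_min ≈ 0.24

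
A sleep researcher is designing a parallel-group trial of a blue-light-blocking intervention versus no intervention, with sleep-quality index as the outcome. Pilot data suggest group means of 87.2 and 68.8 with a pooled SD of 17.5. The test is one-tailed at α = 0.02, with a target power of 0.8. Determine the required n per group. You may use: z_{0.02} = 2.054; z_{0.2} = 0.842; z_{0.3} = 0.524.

Cohen's d = |M₁ − M₂| / SD_pooled = |87.2 − 68.8| / 17.5 = 18.4 / 17.5 = 1.051.
For two independent groups with equal n: n = 2·((z_{α} + z_β) / d)².
z_{α} + z_β = 2.054 + 0.842 = 2.896.
n = 2 × (2.896 / 1.051)² = 2 × 2.755² = 2 × 7.59 = 15.2.
Round up to the next whole participant.

n = 16 per group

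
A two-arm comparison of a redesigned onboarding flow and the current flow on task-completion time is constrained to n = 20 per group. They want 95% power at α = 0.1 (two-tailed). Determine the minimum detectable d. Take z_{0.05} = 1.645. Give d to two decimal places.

d_min ≈ 1.04

For two independent groups of n = 20 each: d_min = (z_{α/2} + z_β)·√(2/n).
z-sum = 1.645 + 1.645 = 3.290.
d_min = 3.290 × √(2/20) = 3.290 × 0.3162 = 1.040.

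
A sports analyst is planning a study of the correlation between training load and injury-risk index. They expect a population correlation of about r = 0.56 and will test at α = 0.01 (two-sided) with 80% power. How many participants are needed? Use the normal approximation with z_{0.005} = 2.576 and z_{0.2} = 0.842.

n = 33

Fisher's z: C = ½·ln((1+r)/(1−r)) = ½·ln(3.5455) = 0.6328.
n = ((z_{α/2} + z_β)/C)² + 3.
(2.576 + 0.842) / 0.6328 = 3.418 / 0.6328 = 5.401.
n = 5.401² + 3 = 29.18 + 3 = 32.2.
Round up.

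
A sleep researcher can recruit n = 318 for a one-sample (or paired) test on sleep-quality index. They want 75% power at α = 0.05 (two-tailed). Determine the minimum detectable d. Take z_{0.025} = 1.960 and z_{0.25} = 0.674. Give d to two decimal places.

d_min ≈ 0.15

For a single sample (or paired design) of n = 318: d_min = (z_{α/2} + z_β)/√n.
z-sum = 1.960 + 0.674 = 2.634.
d_min = 2.634 / √318 = 2.634 / 17.833 = 0.148.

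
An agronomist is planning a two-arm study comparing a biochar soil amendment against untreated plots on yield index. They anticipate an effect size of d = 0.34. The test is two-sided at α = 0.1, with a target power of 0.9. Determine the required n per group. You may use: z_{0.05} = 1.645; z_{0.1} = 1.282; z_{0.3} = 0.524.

n = 149 per group

For two independent groups with equal n: n = 2·((z_{α/2} + z_β) / d)².
z_{α/2} + z_β = 1.645 + 1.282 = 2.927.
n = 2 × (2.927 / 0.34)² = 2 × 8.609² = 2 × 74.11 = 148.2.
Round up to the next whole participant.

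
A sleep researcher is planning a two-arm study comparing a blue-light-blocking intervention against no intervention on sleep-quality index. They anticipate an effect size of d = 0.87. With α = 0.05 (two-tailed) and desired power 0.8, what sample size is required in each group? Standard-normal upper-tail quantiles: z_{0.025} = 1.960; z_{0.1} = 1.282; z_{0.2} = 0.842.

For two independent groups with equal n: n = 2·((z_{α/2} + z_β) / d)².
z_{α/2} + z_β = 1.960 + 0.842 = 2.802.
n = 2 × (2.802 / 0.87)² = 2 × 3.221² = 2 × 10.37 = 20.7.
Round up to the next whole participant.

n = 21 per group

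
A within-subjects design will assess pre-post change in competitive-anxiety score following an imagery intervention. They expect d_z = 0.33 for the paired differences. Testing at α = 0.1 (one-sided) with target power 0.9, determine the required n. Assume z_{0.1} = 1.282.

For a paired (one-sample on differences) test: n = ((z_{α} + z_β) / d)².
z_{α} + z_β = 1.282 + 1.282 = 2.564.
n = (2.564 / 0.33)² = 7.770² = 60.37.
Round up.

n = 61 pairs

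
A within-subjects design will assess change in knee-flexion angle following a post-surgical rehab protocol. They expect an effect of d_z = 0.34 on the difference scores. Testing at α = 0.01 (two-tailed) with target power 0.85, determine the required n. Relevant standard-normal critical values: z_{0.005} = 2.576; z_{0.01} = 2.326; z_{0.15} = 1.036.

For a paired (one-sample on differences) test: n = ((z_{α/2} + z_β) / d)².
z_{α/2} + z_β = 2.576 + 1.036 = 3.612.
n = (3.612 / 0.34)² = 10.624² = 112.86.
Round up.

n = 113 pairs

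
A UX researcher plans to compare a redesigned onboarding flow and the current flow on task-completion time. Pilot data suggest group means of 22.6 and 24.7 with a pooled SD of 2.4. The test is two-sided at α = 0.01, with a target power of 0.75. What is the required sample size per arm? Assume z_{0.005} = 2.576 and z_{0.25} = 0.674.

n = 28 per group

Cohen's d = |M₁ − M₂| / SD_pooled = |22.6 − 24.7| / 2.4 = 2.1 / 2.4 = 0.875.
For two independent groups with equal n: n = 2·((z_{α/2} + z_β) / d)².
z_{α/2} + z_β = 2.576 + 0.674 = 3.250.
n = 2 × (3.250 / 0.875)² = 2 × 3.714² = 2 × 13.80 = 27.6.
Round up to the next whole participant.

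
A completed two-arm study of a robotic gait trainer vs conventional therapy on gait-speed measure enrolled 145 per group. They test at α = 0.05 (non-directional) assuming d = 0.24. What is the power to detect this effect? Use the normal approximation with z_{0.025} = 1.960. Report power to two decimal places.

For two equal groups, power = Φ(d·√(n/2) − z_{α/2}).
d·√(n/2) = 0.24 × √(145/2) = 0.24 × 8.515 = 2.044.
z_β = 2.044 − 1.960 = 0.084.
Power = Φ(0.084) = 0.533.

power ≈ 0.53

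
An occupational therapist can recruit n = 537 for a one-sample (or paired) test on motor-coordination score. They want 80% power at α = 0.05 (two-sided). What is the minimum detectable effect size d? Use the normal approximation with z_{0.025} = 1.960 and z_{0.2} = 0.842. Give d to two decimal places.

For a single sample (or paired design) of n = 537: d_min = (z_{α/2} + z_β)/√n.
z-sum = 1.960 + 0.842 = 2.802.
d_min = 2.802 / √537 = 2.802 / 23.173 = 0.121.

d_min ≈ 0.12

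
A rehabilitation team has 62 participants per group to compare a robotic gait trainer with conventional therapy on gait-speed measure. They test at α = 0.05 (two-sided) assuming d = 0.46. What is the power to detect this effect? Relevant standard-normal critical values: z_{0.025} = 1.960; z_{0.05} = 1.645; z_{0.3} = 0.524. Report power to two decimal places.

For two equal groups, power = Φ(d·√(n/2) − z_{α/2}).
d·√(n/2) = 0.46 × √(62/2) = 0.46 × 5.568 = 2.561.
z_β = 2.561 − 1.960 = 0.601.
Power = Φ(0.601) = 0.726.

power ≈ 0.73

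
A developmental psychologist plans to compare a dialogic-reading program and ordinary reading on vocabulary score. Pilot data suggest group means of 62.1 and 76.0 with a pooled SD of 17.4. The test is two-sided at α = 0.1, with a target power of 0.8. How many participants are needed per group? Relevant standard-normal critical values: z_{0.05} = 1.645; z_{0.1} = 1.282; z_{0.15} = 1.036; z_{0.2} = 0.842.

Cohen's d = |M₁ − M₂| / SD_pooled = |62.1 − 76.0| / 17.4 = 13.9 / 17.4 = 0.799.
For two independent groups with equal n: n = 2·((z_{α/2} + z_β) / d)².
z_{α/2} + z_β = 1.645 + 0.842 = 2.487.
n = 2 × (2.487 / 0.799)² = 2 × 3.113² = 2 × 9.69 = 19.4.
Round up to the next whole participant.

n = 20 per group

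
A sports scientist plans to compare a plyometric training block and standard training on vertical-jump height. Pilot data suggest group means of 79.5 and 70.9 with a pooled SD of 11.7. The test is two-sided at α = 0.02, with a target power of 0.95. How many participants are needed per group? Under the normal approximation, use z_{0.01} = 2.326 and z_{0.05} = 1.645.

n = 59 per group

Cohen's d = |M₁ − M₂| / SD_pooled = |79.5 − 70.9| / 11.7 = 8.6 / 11.7 = 0.735.
For two independent groups with equal n: n = 2·((z_{α/2} + z_β) / d)².
z_{α/2} + z_β = 2.326 + 1.645 = 3.971.
n = 2 × (3.971 / 0.735)² = 2 × 5.403² = 2 × 29.19 = 58.4.
Round up to the next whole participant.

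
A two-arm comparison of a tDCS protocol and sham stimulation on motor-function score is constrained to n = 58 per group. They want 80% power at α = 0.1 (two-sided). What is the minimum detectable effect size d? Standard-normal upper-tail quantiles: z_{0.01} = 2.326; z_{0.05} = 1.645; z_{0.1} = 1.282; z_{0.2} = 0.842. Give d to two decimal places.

d_min ≈ 0.46

For two independent groups of n = 58 each: d_min = (z_{α/2} + z_β)·√(2/n).
z-sum = 1.645 + 0.842 = 2.487.
d_min = 2.487 × √(2/58) = 2.487 × 0.1857 = 0.462.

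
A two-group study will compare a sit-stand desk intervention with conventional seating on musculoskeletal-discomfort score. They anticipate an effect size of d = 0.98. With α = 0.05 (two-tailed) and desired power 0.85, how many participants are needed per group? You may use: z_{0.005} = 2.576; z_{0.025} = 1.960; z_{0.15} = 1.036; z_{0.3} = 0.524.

n = 19 per group

For two independent groups with equal n: n = 2·((z_{α/2} + z_β) / d)².
z_{α/2} + z_β = 1.960 + 1.036 = 2.996.
n = 2 × (2.996 / 0.98)² = 2 × 3.057² = 2 × 9.35 = 18.7.
Round up to the next whole participant.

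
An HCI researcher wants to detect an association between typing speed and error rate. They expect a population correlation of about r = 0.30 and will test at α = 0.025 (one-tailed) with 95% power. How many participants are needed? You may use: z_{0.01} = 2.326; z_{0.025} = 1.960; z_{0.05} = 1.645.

n = 139

Fisher's z: C = ½·ln((1+r)/(1−r)) = ½·ln(1.8571) = 0.3095.
n = ((z_{α} + z_β)/C)² + 3.
(1.960 + 1.645) / 0.3095 = 3.605 / 0.3095 = 11.648.
n = 11.648² + 3 = 135.67 + 3 = 138.7.
Round up.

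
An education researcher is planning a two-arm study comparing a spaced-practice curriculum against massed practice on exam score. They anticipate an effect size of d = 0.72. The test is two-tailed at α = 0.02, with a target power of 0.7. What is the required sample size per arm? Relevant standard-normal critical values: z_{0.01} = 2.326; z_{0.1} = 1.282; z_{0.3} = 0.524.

For two independent groups with equal n: n = 2·((z_{α/2} + z_β) / d)².
z_{α/2} + z_β = 2.326 + 0.524 = 2.850.
n = 2 × (2.850 / 0.72)² = 2 × 3.958² = 2 × 15.67 = 31.3.
Round up to the next whole participant.

n = 32 per group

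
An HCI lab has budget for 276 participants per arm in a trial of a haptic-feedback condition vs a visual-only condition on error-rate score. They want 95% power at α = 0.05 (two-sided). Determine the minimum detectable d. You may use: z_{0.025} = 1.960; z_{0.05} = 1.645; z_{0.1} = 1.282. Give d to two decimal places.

d_min ≈ 0.31

For two independent groups of n = 276 each: d_min = (z_{α/2} + z_β)·√(2/n).
z-sum = 1.960 + 1.645 = 3.605.
d_min = 3.605 × √(2/276) = 3.605 × 0.0851 = 0.307.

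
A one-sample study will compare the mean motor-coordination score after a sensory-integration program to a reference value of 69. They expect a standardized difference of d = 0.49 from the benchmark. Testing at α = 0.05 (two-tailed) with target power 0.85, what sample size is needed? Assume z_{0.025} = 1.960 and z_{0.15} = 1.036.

n = 38

For a one-sample test: n = ((z_{α/2} + z_β) / d)².
z_{α/2} + z_β = 1.960 + 1.036 = 2.996.
n = (2.996 / 0.49)² = 6.114² = 37.38.
Round up.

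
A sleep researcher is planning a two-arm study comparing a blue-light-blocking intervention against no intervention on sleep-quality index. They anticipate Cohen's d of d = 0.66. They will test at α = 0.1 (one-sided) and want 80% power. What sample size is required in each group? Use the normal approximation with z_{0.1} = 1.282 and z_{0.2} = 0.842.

n = 21 per group

For two independent groups with equal n: n = 2·((z_{α} + z_β) / d)².
z_{α} + z_β = 1.282 + 0.842 = 2.124.
n = 2 × (2.124 / 0.66)² = 2 × 3.218² = 2 × 10.36 = 20.7.
Round up to the next whole participant.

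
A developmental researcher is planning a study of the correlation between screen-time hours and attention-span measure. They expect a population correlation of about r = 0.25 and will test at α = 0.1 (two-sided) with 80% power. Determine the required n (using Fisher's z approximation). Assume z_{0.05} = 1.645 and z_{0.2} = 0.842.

Fisher's z: C = ½·ln((1+r)/(1−r)) = ½·ln(1.6667) = 0.2554.
n = ((z_{α/2} + z_β)/C)² + 3.
(1.645 + 0.842) / 0.2554 = 2.487 / 0.2554 = 9.738.
n = 9.738² + 3 = 94.82 + 3 = 97.8.
Round up.

n = 98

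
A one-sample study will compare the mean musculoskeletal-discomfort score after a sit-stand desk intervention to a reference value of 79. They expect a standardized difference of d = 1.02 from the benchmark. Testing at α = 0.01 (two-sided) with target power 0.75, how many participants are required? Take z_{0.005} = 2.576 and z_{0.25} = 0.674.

n = 11

For a one-sample test: n = ((z_{α/2} + z_β) / d)².
z_{α/2} + z_β = 2.576 + 0.674 = 3.250.
n = (3.250 / 1.02)² = 3.186² = 10.15.
Round up.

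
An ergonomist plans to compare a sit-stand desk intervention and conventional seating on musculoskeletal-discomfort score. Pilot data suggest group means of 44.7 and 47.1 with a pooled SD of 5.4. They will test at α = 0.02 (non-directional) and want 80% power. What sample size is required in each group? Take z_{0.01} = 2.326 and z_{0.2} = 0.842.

Cohen's d = |M₁ − M₂| / SD_pooled = |44.7 − 47.1| / 5.4 = 2.4 / 5.4 = 0.444.
For two independent groups with equal n: n = 2·((z_{α/2} + z_β) / d)².
z_{α/2} + z_β = 2.326 + 0.842 = 3.168.
n = 2 × (3.168 / 0.444)² = 2 × 7.135² = 2 × 50.91 = 101.8.
Round up to the next whole participant.

n = 102 per group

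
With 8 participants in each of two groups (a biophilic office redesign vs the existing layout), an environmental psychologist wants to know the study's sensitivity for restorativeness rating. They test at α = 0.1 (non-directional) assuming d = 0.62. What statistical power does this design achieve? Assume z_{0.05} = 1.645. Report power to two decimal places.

power ≈ 0.34

For two equal groups, power = Φ(d·√(n/2) − z_{α/2}).
d·√(n/2) = 0.62 × √(8/2) = 0.62 × 2.000 = 1.240.
z_β = 1.240 − 1.645 = -0.405.
Power = Φ(-0.405) = 0.343.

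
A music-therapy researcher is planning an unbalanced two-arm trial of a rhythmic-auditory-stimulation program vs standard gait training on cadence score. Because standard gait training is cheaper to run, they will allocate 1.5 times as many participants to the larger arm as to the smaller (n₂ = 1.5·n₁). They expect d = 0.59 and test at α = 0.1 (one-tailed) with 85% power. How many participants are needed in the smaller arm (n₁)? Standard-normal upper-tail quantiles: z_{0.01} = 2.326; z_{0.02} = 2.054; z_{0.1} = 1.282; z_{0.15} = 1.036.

n₁ = 26

With allocation ratio k = n₂/n₁ = 1.5, Var(x̄₁−x̄₂) = σ²(1/n₁ + 1/(k·n₁)) = σ²·(k+1)/(k·n₁).
So n₁ = (1 + 1/k)·((z_{α} + z_β)/d)² = 1.667 × (2.318/0.59)².
n₁ = 1.667 × 15.44 = 25.7.
Round up: n₁ = 26, giving n₂ = 1.5 × 26 = 39.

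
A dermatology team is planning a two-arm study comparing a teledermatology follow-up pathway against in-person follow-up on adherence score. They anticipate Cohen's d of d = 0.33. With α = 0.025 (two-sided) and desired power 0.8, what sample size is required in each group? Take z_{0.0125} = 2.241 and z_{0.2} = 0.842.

n = 175 per group

For two independent groups with equal n: n = 2·((z_{α/2} + z_β) / d)².
z_{α/2} + z_β = 2.241 + 0.842 = 3.083.
n = 2 × (3.083 / 0.33)² = 2 × 9.342² = 2 × 87.28 = 174.6.
Round up to the next whole participant.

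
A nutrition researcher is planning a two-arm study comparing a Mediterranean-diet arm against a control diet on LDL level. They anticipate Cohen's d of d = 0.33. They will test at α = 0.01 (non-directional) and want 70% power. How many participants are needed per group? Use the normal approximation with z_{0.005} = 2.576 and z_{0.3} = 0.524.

For two independent groups with equal n: n = 2·((z_{α/2} + z_β) / d)².
z_{α/2} + z_β = 2.576 + 0.524 = 3.100.
n = 2 × (3.100 / 0.33)² = 2 × 9.394² = 2 × 88.25 = 176.5.
Round up to the next whole participant.

n = 177 per group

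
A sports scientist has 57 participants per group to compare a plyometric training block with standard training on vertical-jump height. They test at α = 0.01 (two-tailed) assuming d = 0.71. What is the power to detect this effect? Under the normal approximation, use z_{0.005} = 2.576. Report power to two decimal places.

power ≈ 0.89

For two equal groups, power = Φ(d·√(n/2) − z_{α/2}).
d·√(n/2) = 0.71 × √(57/2) = 0.71 × 5.339 = 3.790.
z_β = 3.790 − 2.576 = 1.214.
Power = Φ(1.214) = 0.888.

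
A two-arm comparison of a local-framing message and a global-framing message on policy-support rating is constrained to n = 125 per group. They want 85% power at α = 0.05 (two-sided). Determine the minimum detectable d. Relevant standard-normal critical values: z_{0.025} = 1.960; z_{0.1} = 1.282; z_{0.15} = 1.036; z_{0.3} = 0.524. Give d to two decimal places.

For two independent groups of n = 125 each: d_min = (z_{α/2} + z_β)·√(2/n).
z-sum = 1.960 + 1.036 = 2.996.
d_min = 2.996 × √(2/125) = 2.996 × 0.1265 = 0.379.

d_min ≈ 0.38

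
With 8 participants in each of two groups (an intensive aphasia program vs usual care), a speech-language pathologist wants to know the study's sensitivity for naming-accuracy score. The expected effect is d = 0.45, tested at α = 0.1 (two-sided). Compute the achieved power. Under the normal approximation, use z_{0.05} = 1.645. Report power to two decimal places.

power ≈ 0.23

For two equal groups, power = Φ(d·√(n/2) − z_{α/2}).
d·√(n/2) = 0.45 × √(8/2) = 0.45 × 2.000 = 0.900.
z_β = 0.900 − 1.645 = -0.745.
Power = Φ(-0.745) = 0.228.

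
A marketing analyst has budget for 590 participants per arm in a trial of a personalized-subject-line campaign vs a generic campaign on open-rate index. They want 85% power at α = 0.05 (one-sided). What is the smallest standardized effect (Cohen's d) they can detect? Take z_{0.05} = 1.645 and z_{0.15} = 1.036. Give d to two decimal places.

d_min ≈ 0.16

For two independent groups of n = 590 each: d_min = (z_{α} + z_β)·√(2/n).
z-sum = 1.645 + 1.036 = 2.681.
d_min = 2.681 × √(2/590) = 2.681 × 0.0582 = 0.156.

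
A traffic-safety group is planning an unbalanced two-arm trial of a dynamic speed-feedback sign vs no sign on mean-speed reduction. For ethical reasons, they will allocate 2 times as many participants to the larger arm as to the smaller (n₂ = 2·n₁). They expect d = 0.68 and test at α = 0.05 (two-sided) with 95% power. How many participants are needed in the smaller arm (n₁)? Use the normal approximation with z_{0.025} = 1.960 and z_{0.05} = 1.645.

With allocation ratio k = n₂/n₁ = 2, Var(x̄₁−x̄₂) = σ²(1/n₁ + 1/(k·n₁)) = σ²·(k+1)/(k·n₁).
So n₁ = (1 + 1/k)·((z_{α/2} + z_β)/d)² = 1.500 × (3.605/0.68)².
n₁ = 1.500 × 28.11 = 42.2.
Round up: n₁ = 43, giving n₂ = 2 × 43 = 86.

n₁ = 43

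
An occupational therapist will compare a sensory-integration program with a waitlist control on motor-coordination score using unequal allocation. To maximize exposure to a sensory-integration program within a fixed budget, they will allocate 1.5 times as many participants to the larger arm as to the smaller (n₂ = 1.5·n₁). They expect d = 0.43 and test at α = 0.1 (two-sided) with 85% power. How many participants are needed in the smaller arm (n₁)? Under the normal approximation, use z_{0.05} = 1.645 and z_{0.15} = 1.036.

n₁ = 65

With allocation ratio k = n₂/n₁ = 1.5, Var(x̄₁−x̄₂) = σ²(1/n₁ + 1/(k·n₁)) = σ²·(k+1)/(k·n₁).
So n₁ = (1 + 1/k)·((z_{α/2} + z_β)/d)² = 1.667 × (2.681/0.43)².
n₁ = 1.667 × 38.87 = 64.8.
Round up: n₁ = 65, giving n₂ = ⌈1.5 × 65⌉ = ⌈97.5⌉ = 98.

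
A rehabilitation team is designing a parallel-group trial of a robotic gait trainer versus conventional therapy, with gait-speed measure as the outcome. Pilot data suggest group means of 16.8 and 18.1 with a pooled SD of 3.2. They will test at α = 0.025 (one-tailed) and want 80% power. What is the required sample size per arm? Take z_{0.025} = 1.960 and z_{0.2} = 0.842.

Cohen's d = |M₁ − M₂| / SD_pooled = |16.8 − 18.1| / 3.2 = 1.3 / 3.2 = 0.406.
For two independent groups with equal n: n = 2·((z_{α} + z_β) / d)².
z_{α} + z_β = 1.960 + 0.842 = 2.802.
n = 2 × (2.802 / 0.406)² = 2 × 6.901² = 2 × 47.63 = 95.3.
Round up to the next whole participant.

n = 96 per group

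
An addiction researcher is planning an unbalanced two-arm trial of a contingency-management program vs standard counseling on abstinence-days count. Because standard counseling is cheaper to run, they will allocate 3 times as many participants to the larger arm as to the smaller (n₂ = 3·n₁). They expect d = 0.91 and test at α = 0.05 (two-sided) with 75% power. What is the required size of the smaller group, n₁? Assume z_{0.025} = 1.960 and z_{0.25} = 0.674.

With allocation ratio k = n₂/n₁ = 3, Var(x̄₁−x̄₂) = σ²(1/n₁ + 1/(k·n₁)) = σ²·(k+1)/(k·n₁).
So n₁ = (1 + 1/k)·((z_{α/2} + z_β)/d)² = 1.333 × (2.634/0.91)².
n₁ = 1.333 × 8.38 = 11.2.
Round up: n₁ = 12, giving n₂ = 3 × 12 = 36.

n₁ = 12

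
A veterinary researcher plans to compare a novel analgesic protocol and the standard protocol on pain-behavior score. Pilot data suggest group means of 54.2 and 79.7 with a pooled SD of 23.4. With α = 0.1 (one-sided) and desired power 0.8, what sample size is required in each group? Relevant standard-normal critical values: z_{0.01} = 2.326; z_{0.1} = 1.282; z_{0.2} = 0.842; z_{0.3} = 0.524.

Cohen's d = |M₁ − M₂| / SD_pooled = |54.2 − 79.7| / 23.4 = 25.5 / 23.4 = 1.090.
For two independent groups with equal n: n = 2·((z_{α} + z_β) / d)².
z_{α} + z_β = 1.282 + 0.842 = 2.124.
n = 2 × (2.124 / 1.090)² = 2 × 1.949² = 2 × 3.80 = 7.6.
Round up to the next whole participant.

n = 8 per group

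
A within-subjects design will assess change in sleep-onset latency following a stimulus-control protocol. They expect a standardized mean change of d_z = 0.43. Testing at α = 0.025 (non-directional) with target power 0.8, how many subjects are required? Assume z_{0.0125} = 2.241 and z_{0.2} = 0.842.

n = 52 pairs

For a paired (one-sample on differences) test: n = ((z_{α/2} + z_β) / d)².
z_{α/2} + z_β = 2.241 + 0.842 = 3.083.
n = (3.083 / 0.43)² = 7.170² = 51.41.
Round up.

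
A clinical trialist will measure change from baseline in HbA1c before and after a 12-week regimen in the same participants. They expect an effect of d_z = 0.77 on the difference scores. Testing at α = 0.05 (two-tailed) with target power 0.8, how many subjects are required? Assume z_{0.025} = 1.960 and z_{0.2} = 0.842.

For a paired (one-sample on differences) test: n = ((z_{α/2} + z_β) / d)².
z_{α/2} + z_β = 1.960 + 0.842 = 2.802.
n = (2.802 / 0.77)² = 3.639² = 13.24.
Round up.

n = 14 pairs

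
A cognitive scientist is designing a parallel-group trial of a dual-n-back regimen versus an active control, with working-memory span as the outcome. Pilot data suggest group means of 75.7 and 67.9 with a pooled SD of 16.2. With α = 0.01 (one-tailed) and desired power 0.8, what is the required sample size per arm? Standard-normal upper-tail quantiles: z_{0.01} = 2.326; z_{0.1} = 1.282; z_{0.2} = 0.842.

Cohen's d = |M₁ − M₂| / SD_pooled = |75.7 − 67.9| / 16.2 = 7.8 / 16.2 = 0.481.
For two independent groups with equal n: n = 2·((z_{α} + z_β) / d)².
z_{α} + z_β = 2.326 + 0.842 = 3.168.
n = 2 × (3.168 / 0.481)² = 2 × 6.586² = 2 × 43.38 = 86.8.
Round up to the next whole participant.

n = 87 per group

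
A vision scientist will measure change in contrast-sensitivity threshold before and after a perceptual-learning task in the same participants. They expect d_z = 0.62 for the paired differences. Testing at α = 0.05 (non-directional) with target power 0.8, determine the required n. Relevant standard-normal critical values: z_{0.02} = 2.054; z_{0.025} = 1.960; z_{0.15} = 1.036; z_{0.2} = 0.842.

For a paired (one-sample on differences) test: n = ((z_{α/2} + z_β) / d)².
z_{α/2} + z_β = 1.960 + 0.842 = 2.802.
n = (2.802 / 0.62)² = 4.519² = 20.42.
Round up.

n = 21 pairs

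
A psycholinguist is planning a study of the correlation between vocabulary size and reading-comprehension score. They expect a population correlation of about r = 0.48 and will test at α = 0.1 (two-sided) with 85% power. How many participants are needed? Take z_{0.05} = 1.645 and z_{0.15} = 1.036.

Fisher's z: C = ½·ln((1+r)/(1−r)) = ½·ln(2.8462) = 0.5230.
n = ((z_{α/2} + z_β)/C)² + 3.
(1.645 + 1.036) / 0.5230 = 2.681 / 0.5230 = 5.126.
n = 5.126² + 3 = 26.28 + 3 = 29.3.
Round up.

n = 30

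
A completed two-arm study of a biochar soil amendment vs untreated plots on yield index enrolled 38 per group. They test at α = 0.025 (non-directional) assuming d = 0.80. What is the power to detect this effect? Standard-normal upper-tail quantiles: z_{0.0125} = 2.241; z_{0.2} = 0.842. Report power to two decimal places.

power ≈ 0.89

For two equal groups, power = Φ(d·√(n/2) − z_{α/2}).
d·√(n/2) = 0.80 × √(38/2) = 0.80 × 4.359 = 3.487.
z_β = 3.487 − 2.241 = 1.246.
Power = Φ(1.246) = 0.894.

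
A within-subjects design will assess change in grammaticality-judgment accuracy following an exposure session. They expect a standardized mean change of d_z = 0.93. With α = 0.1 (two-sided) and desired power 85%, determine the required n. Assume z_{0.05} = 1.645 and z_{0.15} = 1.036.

For a paired (one-sample on differences) test: n = ((z_{α/2} + z_β) / d)².
z_{α/2} + z_β = 1.645 + 1.036 = 2.681.
n = (2.681 / 0.93)² = 2.883² = 8.31.
Round up.

n = 9 pairs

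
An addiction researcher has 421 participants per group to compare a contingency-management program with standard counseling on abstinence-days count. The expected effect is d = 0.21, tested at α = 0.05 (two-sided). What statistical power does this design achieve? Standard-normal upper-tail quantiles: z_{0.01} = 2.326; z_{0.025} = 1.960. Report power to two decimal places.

For two equal groups, power = Φ(d·√(n/2) − z_{α/2}).
d·√(n/2) = 0.21 × √(421/2) = 0.21 × 14.509 = 3.047.
z_β = 3.047 − 1.960 = 1.087.
Power = Φ(1.087) = 0.861.

power ≈ 0.86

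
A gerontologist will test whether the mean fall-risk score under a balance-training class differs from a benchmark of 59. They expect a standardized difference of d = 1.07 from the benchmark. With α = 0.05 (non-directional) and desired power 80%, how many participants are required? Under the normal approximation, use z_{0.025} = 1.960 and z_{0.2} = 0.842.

n = 7

For a one-sample test: n = ((z_{α/2} + z_β) / d)².
z_{α/2} + z_β = 1.960 + 0.842 = 2.802.
n = (2.802 / 1.07)² = 2.619² = 6.86.
Round up.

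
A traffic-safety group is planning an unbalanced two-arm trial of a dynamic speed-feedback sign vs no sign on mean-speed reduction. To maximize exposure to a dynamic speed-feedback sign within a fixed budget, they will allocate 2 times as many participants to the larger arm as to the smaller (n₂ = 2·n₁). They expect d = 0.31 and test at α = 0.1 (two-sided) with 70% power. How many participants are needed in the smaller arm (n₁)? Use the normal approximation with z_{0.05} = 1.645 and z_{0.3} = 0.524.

n₁ = 74

With allocation ratio k = n₂/n₁ = 2, Var(x̄₁−x̄₂) = σ²(1/n₁ + 1/(k·n₁)) = σ²·(k+1)/(k·n₁).
So n₁ = (1 + 1/k)·((z_{α/2} + z_β)/d)² = 1.500 × (2.169/0.31)².
n₁ = 1.500 × 48.95 = 73.4.
Round up: n₁ = 74, giving n₂ = 2 × 74 = 148.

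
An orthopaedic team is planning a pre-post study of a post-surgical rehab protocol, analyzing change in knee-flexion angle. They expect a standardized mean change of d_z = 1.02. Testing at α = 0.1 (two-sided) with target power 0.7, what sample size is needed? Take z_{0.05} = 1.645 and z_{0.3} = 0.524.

For a paired (one-sample on differences) test: n = ((z_{α/2} + z_β) / d)².
z_{α/2} + z_β = 1.645 + 0.524 = 2.169.
n = (2.169 / 1.02)² = 2.126² = 4.52.
Round up.

n = 5 pairs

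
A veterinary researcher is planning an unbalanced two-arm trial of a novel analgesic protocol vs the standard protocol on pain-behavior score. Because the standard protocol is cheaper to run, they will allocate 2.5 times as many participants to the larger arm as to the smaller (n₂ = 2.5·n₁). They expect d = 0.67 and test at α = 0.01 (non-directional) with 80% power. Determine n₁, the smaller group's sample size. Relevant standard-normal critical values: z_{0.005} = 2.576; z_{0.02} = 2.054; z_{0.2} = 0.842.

With allocation ratio k = n₂/n₁ = 2.5, Var(x̄₁−x̄₂) = σ²(1/n₁ + 1/(k·n₁)) = σ²·(k+1)/(k·n₁).
So n₁ = (1 + 1/k)·((z_{α/2} + z_β)/d)² = 1.400 × (3.418/0.67)².
n₁ = 1.400 × 26.03 = 36.4.
Round up: n₁ = 37, giving n₂ = ⌈2.5 × 37⌉ = ⌈92.5⌉ = 93.

n₁ = 37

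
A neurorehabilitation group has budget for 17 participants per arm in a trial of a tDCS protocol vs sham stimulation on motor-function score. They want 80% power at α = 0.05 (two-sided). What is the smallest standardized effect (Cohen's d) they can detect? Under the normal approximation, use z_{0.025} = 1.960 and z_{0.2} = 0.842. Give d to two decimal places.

For two independent groups of n = 17 each: d_min = (z_{α/2} + z_β)·√(2/n).
z-sum = 1.960 + 0.842 = 2.802.
d_min = 2.802 × √(2/17) = 2.802 × 0.3430 = 0.961.

d_min ≈ 0.96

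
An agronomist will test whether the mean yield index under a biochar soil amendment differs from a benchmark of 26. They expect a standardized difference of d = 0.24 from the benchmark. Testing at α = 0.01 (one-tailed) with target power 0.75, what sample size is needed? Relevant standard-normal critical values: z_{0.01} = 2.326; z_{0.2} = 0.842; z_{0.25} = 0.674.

For a one-sample test: n = ((z_{α} + z_β) / d)².
z_{α} + z_β = 2.326 + 0.674 = 3.000.
n = (3.000 / 0.24)² = 12.500² = 156.25.
Round up.

n = 157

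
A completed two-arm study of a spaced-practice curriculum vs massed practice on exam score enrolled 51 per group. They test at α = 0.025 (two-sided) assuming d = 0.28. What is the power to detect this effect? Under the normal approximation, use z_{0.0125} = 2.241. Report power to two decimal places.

power ≈ 0.20

For two equal groups, power = Φ(d·√(n/2) − z_{α/2}).
d·√(n/2) = 0.28 × √(51/2) = 0.28 × 5.050 = 1.414.
z_β = 1.414 − 2.241 = -0.827.
Power = Φ(-0.827) = 0.204.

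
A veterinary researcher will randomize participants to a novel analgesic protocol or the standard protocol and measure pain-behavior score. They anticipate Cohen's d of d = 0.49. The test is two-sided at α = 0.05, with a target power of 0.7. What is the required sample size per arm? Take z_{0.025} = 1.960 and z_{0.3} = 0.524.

For two independent groups with equal n: n = 2·((z_{α/2} + z_β) / d)².
z_{α/2} + z_β = 1.960 + 0.524 = 2.484.
n = 2 × (2.484 / 0.49)² = 2 × 5.069² = 2 × 25.70 = 51.4.
Round up to the next whole participant.

n = 52 per group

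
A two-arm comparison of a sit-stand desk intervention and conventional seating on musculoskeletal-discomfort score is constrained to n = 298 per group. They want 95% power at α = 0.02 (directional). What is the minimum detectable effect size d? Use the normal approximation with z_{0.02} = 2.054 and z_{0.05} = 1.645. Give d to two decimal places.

For two independent groups of n = 298 each: d_min = (z_{α} + z_β)·√(2/n).
z-sum = 2.054 + 1.645 = 3.699.
d_min = 3.699 × √(2/298) = 3.699 × 0.0819 = 0.303.

d_min ≈ 0.30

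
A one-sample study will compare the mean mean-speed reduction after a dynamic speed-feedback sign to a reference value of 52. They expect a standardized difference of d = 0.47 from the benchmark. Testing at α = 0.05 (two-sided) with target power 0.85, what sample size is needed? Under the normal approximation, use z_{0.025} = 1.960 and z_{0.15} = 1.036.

For a one-sample test: n = ((z_{α/2} + z_β) / d)².
z_{α/2} + z_β = 1.960 + 1.036 = 2.996.
n = (2.996 / 0.47)² = 6.374² = 40.63.
Round up.

n = 41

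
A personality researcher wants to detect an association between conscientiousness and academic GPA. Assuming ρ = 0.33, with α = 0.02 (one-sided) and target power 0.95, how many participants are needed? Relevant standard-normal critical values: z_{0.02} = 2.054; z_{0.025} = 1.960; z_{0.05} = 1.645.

Fisher's z: C = ½·ln((1+r)/(1−r)) = ½·ln(1.9851) = 0.3428.
n = ((z_{α} + z_β)/C)² + 3.
(2.054 + 1.645) / 0.3428 = 3.699 / 0.3428 = 10.791.
n = 10.791² + 3 = 116.44 + 3 = 119.4.
Round up.

n = 120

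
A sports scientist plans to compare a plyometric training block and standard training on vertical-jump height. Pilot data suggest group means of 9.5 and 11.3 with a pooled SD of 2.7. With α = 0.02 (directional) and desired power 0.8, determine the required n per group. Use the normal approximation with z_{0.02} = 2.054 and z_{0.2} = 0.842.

Cohen's d = |M₁ − M₂| / SD_pooled = |9.5 − 11.3| / 2.7 = 1.8 / 2.7 = 0.667.
For two independent groups with equal n: n = 2·((z_{α} + z_β) / d)².
z_{α} + z_β = 2.054 + 0.842 = 2.896.
n = 2 × (2.896 / 0.667)² = 2 × 4.342² = 2 × 18.85 = 37.7.
Round up to the next whole participant.

n = 38 per group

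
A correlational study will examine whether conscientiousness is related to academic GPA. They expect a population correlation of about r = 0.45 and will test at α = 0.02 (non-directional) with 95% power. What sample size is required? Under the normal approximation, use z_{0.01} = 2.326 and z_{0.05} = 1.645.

n = 71

Fisher's z: C = ½·ln((1+r)/(1−r)) = ½·ln(2.6364) = 0.4847.
n = ((z_{α/2} + z_β)/C)² + 3.
(2.326 + 1.645) / 0.4847 = 3.971 / 0.4847 = 8.193.
n = 8.193² + 3 = 67.12 + 3 = 70.1.
Round up.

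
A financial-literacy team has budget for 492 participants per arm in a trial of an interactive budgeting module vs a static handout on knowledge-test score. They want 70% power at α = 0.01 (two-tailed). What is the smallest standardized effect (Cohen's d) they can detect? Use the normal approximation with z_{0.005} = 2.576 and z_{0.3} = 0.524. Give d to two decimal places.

d_min ≈ 0.20

For two independent groups of n = 492 each: d_min = (z_{α/2} + z_β)·√(2/n).
z-sum = 2.576 + 0.524 = 3.100.
d_min = 3.100 × √(2/492) = 3.100 × 0.0638 = 0.198.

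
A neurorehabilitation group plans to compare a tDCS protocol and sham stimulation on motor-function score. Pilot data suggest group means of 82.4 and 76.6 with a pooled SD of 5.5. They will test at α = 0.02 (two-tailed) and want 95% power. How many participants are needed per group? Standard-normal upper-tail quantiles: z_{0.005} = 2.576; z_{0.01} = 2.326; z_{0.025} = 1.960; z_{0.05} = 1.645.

Cohen's d = |M₁ − M₂| / SD_pooled = |82.4 − 76.6| / 5.5 = 5.8 / 5.5 = 1.055.
For two independent groups with equal n: n = 2·((z_{α/2} + z_β) / d)².
z_{α/2} + z_β = 2.326 + 1.645 = 3.971.
n = 2 × (3.971 / 1.055)² = 2 × 3.764² = 2 × 14.17 = 28.3.
Round up to the next whole participant.

n = 29 per group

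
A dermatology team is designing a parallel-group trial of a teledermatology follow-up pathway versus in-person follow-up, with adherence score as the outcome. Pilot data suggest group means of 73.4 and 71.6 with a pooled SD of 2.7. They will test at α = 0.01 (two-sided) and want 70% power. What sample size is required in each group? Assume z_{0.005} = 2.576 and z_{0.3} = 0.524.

Cohen's d = |M₁ − M₂| / SD_pooled = |73.4 − 71.6| / 2.7 = 1.8 / 2.7 = 0.667.
For two independent groups with equal n: n = 2·((z_{α/2} + z_β) / d)².
z_{α/2} + z_β = 2.576 + 0.524 = 3.100.
n = 2 × (3.100 / 0.667)² = 2 × 4.648² = 2 × 21.60 = 43.2.
Round up to the next whole participant.

n = 44 per group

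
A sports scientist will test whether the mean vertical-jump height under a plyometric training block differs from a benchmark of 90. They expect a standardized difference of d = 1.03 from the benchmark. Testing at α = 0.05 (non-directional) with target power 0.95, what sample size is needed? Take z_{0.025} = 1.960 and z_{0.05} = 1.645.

n = 13

For a one-sample test: n = ((z_{α/2} + z_β) / d)².
z_{α/2} + z_β = 1.960 + 1.645 = 3.605.
n = (3.605 / 1.03)² = 3.500² = 12.25.
Round up.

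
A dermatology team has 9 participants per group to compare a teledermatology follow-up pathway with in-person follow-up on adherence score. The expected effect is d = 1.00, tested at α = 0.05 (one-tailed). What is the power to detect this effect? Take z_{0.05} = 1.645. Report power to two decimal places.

For two equal groups, power = Φ(d·√(n/2) − z_{α}).
d·√(n/2) = 1.00 × √(9/2) = 1.00 × 2.121 = 2.121.
z_β = 2.121 − 1.645 = 0.476.
Power = Φ(0.476) = 0.683.

power ≈ 0.68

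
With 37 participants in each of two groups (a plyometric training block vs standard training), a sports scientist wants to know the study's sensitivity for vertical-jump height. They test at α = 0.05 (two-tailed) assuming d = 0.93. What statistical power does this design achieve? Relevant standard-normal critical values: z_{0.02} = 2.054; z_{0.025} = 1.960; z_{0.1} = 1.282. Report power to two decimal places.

power ≈ 0.98

For two equal groups, power = Φ(d·√(n/2) − z_{α/2}).
d·√(n/2) = 0.93 × √(37/2) = 0.93 × 4.301 = 4.000.
z_β = 4.000 − 1.960 = 2.040.
Power = Φ(2.040) = 0.979.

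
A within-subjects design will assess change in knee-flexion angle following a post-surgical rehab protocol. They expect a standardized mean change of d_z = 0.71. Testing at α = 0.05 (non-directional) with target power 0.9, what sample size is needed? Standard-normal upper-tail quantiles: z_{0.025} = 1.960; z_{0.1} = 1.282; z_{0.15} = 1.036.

For a paired (one-sample on differences) test: n = ((z_{α/2} + z_β) / d)².
z_{α/2} + z_β = 1.960 + 1.282 = 3.242.
n = (3.242 / 0.71)² = 4.566² = 20.85.
Round up.

n = 21 pairs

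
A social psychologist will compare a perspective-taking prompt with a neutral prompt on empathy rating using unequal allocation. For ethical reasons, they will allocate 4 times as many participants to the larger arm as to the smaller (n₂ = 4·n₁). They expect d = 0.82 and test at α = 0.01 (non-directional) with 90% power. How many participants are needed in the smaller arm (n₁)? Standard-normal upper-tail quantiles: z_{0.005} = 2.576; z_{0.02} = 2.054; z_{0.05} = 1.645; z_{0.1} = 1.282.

With allocation ratio k = n₂/n₁ = 4, Var(x̄₁−x̄₂) = σ²(1/n₁ + 1/(k·n₁)) = σ²·(k+1)/(k·n₁).
So n₁ = (1 + 1/k)·((z_{α/2} + z_β)/d)² = 1.250 × (3.858/0.82)².
n₁ = 1.250 × 22.14 = 27.7.
Round up: n₁ = 28, giving n₂ = 4 × 28 = 112.

n₁ = 28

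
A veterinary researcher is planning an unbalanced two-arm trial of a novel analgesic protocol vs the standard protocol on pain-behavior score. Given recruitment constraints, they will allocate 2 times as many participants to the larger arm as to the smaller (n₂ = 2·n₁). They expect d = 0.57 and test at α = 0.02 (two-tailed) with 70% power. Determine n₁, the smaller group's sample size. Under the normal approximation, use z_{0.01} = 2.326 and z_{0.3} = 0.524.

With allocation ratio k = n₂/n₁ = 2, Var(x̄₁−x̄₂) = σ²(1/n₁ + 1/(k·n₁)) = σ²·(k+1)/(k·n₁).
So n₁ = (1 + 1/k)·((z_{α/2} + z_β)/d)² = 1.500 × (2.850/0.57)².
n₁ = 1.500 × 25.00 = 37.5.
Round up: n₁ = 38, giving n₂ = 2 × 38 = 76.

n₁ = 38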